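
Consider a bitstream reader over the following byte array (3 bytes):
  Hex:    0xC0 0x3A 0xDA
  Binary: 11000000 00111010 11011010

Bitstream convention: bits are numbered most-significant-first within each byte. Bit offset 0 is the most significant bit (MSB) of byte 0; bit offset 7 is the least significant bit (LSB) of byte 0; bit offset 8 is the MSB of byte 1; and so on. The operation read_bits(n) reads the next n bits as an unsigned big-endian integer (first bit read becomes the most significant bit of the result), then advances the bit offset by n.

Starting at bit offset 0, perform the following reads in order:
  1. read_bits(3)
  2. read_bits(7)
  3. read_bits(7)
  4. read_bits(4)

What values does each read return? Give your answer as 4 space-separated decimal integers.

Answer: 6 0 117 11

Derivation:
Read 1: bits[0:3] width=3 -> value=6 (bin 110); offset now 3 = byte 0 bit 3; 21 bits remain
Read 2: bits[3:10] width=7 -> value=0 (bin 0000000); offset now 10 = byte 1 bit 2; 14 bits remain
Read 3: bits[10:17] width=7 -> value=117 (bin 1110101); offset now 17 = byte 2 bit 1; 7 bits remain
Read 4: bits[17:21] width=4 -> value=11 (bin 1011); offset now 21 = byte 2 bit 5; 3 bits remain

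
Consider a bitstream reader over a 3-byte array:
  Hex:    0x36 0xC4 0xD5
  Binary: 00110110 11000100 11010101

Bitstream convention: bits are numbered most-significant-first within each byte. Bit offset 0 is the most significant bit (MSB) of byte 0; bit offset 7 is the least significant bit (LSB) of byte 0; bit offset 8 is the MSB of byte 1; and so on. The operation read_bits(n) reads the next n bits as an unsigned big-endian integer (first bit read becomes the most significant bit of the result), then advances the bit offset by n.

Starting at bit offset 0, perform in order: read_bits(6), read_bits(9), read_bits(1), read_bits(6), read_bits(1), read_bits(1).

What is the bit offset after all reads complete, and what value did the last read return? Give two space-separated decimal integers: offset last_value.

Read 1: bits[0:6] width=6 -> value=13 (bin 001101); offset now 6 = byte 0 bit 6; 18 bits remain
Read 2: bits[6:15] width=9 -> value=354 (bin 101100010); offset now 15 = byte 1 bit 7; 9 bits remain
Read 3: bits[15:16] width=1 -> value=0 (bin 0); offset now 16 = byte 2 bit 0; 8 bits remain
Read 4: bits[16:22] width=6 -> value=53 (bin 110101); offset now 22 = byte 2 bit 6; 2 bits remain
Read 5: bits[22:23] width=1 -> value=0 (bin 0); offset now 23 = byte 2 bit 7; 1 bits remain
Read 6: bits[23:24] width=1 -> value=1 (bin 1); offset now 24 = byte 3 bit 0; 0 bits remain

Answer: 24 1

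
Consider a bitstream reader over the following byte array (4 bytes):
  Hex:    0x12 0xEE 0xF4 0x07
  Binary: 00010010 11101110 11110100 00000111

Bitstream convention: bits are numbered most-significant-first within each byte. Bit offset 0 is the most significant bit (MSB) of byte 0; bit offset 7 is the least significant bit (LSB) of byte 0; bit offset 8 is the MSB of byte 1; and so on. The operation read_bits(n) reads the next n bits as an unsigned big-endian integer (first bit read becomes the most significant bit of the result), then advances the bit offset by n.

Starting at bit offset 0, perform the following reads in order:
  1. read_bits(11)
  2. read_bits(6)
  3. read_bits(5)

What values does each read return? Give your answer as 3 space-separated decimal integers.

Read 1: bits[0:11] width=11 -> value=151 (bin 00010010111); offset now 11 = byte 1 bit 3; 21 bits remain
Read 2: bits[11:17] width=6 -> value=29 (bin 011101); offset now 17 = byte 2 bit 1; 15 bits remain
Read 3: bits[17:22] width=5 -> value=29 (bin 11101); offset now 22 = byte 2 bit 6; 10 bits remain

Answer: 151 29 29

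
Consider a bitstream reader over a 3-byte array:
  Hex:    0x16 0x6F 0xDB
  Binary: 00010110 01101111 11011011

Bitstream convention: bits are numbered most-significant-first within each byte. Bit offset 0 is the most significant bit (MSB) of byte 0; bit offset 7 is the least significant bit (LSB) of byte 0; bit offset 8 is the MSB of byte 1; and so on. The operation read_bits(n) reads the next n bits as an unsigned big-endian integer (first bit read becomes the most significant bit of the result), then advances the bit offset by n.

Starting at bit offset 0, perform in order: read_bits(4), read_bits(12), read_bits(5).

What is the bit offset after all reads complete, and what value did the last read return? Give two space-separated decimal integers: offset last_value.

Read 1: bits[0:4] width=4 -> value=1 (bin 0001); offset now 4 = byte 0 bit 4; 20 bits remain
Read 2: bits[4:16] width=12 -> value=1647 (bin 011001101111); offset now 16 = byte 2 bit 0; 8 bits remain
Read 3: bits[16:21] width=5 -> value=27 (bin 11011); offset now 21 = byte 2 bit 5; 3 bits remain

Answer: 21 27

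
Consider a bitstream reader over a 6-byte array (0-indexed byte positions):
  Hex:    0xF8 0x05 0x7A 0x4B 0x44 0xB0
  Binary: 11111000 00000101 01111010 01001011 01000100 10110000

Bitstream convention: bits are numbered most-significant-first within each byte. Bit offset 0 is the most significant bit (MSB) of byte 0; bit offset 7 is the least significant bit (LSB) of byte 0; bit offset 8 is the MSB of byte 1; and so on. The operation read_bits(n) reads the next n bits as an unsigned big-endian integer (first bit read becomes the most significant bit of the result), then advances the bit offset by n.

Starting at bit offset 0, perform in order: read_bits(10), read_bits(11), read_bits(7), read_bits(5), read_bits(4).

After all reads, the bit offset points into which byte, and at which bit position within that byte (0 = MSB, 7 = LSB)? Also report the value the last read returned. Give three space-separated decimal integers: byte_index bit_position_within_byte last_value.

Answer: 4 5 8

Derivation:
Read 1: bits[0:10] width=10 -> value=992 (bin 1111100000); offset now 10 = byte 1 bit 2; 38 bits remain
Read 2: bits[10:21] width=11 -> value=175 (bin 00010101111); offset now 21 = byte 2 bit 5; 27 bits remain
Read 3: bits[21:28] width=7 -> value=36 (bin 0100100); offset now 28 = byte 3 bit 4; 20 bits remain
Read 4: bits[28:33] width=5 -> value=22 (bin 10110); offset now 33 = byte 4 bit 1; 15 bits remain
Read 5: bits[33:37] width=4 -> value=8 (bin 1000); offset now 37 = byte 4 bit 5; 11 bits remain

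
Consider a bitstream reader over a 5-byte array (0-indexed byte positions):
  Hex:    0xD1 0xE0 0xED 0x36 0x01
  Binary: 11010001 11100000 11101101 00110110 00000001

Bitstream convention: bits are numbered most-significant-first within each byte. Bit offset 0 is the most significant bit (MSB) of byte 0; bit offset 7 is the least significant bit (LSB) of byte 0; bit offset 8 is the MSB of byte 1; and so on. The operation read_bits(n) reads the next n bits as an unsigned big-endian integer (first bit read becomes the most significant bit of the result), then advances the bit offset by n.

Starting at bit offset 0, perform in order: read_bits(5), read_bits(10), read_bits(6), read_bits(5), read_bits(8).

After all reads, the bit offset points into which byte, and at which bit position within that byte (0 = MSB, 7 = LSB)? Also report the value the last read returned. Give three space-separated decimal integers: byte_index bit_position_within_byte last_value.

Answer: 4 2 216

Derivation:
Read 1: bits[0:5] width=5 -> value=26 (bin 11010); offset now 5 = byte 0 bit 5; 35 bits remain
Read 2: bits[5:15] width=10 -> value=240 (bin 0011110000); offset now 15 = byte 1 bit 7; 25 bits remain
Read 3: bits[15:21] width=6 -> value=29 (bin 011101); offset now 21 = byte 2 bit 5; 19 bits remain
Read 4: bits[21:26] width=5 -> value=20 (bin 10100); offset now 26 = byte 3 bit 2; 14 bits remain
Read 5: bits[26:34] width=8 -> value=216 (bin 11011000); offset now 34 = byte 4 bit 2; 6 bits remain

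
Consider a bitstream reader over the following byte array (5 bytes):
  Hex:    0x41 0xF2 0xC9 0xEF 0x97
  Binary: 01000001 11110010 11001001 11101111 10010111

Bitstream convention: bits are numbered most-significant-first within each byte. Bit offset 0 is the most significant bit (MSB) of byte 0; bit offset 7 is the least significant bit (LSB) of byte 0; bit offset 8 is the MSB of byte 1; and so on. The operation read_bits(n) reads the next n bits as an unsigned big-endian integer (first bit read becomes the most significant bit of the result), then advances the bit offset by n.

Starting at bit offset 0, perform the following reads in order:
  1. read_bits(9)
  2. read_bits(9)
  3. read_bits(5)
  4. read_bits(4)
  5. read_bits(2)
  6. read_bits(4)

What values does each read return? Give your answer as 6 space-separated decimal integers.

Read 1: bits[0:9] width=9 -> value=131 (bin 010000011); offset now 9 = byte 1 bit 1; 31 bits remain
Read 2: bits[9:18] width=9 -> value=459 (bin 111001011); offset now 18 = byte 2 bit 2; 22 bits remain
Read 3: bits[18:23] width=5 -> value=4 (bin 00100); offset now 23 = byte 2 bit 7; 17 bits remain
Read 4: bits[23:27] width=4 -> value=15 (bin 1111); offset now 27 = byte 3 bit 3; 13 bits remain
Read 5: bits[27:29] width=2 -> value=1 (bin 01); offset now 29 = byte 3 bit 5; 11 bits remain
Read 6: bits[29:33] width=4 -> value=15 (bin 1111); offset now 33 = byte 4 bit 1; 7 bits remain

Answer: 131 459 4 15 1 15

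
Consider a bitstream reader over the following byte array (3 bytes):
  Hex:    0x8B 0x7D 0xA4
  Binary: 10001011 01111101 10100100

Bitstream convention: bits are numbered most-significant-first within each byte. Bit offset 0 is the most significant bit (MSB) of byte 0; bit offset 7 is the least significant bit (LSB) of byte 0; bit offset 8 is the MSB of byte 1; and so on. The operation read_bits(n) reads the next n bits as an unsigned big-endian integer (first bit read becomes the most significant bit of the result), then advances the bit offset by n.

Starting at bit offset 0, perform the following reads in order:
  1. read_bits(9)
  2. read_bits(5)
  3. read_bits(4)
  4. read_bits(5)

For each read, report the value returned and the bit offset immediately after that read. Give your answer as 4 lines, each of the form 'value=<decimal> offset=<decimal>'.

Answer: value=278 offset=9
value=31 offset=14
value=6 offset=18
value=18 offset=23

Derivation:
Read 1: bits[0:9] width=9 -> value=278 (bin 100010110); offset now 9 = byte 1 bit 1; 15 bits remain
Read 2: bits[9:14] width=5 -> value=31 (bin 11111); offset now 14 = byte 1 bit 6; 10 bits remain
Read 3: bits[14:18] width=4 -> value=6 (bin 0110); offset now 18 = byte 2 bit 2; 6 bits remain
Read 4: bits[18:23] width=5 -> value=18 (bin 10010); offset now 23 = byte 2 bit 7; 1 bits remain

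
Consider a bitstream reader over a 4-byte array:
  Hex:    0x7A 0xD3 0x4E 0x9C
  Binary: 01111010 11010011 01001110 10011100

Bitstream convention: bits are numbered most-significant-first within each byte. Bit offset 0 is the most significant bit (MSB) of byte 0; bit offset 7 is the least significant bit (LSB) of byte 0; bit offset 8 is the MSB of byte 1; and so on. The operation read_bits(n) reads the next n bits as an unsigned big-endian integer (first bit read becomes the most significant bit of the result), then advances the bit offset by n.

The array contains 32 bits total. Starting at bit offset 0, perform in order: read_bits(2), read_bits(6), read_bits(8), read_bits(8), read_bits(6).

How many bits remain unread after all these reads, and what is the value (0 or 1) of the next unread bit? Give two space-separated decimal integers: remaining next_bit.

Read 1: bits[0:2] width=2 -> value=1 (bin 01); offset now 2 = byte 0 bit 2; 30 bits remain
Read 2: bits[2:8] width=6 -> value=58 (bin 111010); offset now 8 = byte 1 bit 0; 24 bits remain
Read 3: bits[8:16] width=8 -> value=211 (bin 11010011); offset now 16 = byte 2 bit 0; 16 bits remain
Read 4: bits[16:24] width=8 -> value=78 (bin 01001110); offset now 24 = byte 3 bit 0; 8 bits remain
Read 5: bits[24:30] width=6 -> value=39 (bin 100111); offset now 30 = byte 3 bit 6; 2 bits remain

Answer: 2 0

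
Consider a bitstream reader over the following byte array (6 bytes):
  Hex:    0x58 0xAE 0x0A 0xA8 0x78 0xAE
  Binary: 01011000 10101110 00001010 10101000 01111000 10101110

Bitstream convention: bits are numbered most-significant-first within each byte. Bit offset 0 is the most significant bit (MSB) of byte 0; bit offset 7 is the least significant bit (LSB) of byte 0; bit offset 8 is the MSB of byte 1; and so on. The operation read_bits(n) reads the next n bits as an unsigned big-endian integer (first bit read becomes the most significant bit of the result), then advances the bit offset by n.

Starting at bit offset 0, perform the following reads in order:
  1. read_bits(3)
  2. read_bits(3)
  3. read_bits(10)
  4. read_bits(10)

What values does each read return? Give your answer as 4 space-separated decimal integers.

Read 1: bits[0:3] width=3 -> value=2 (bin 010); offset now 3 = byte 0 bit 3; 45 bits remain
Read 2: bits[3:6] width=3 -> value=6 (bin 110); offset now 6 = byte 0 bit 6; 42 bits remain
Read 3: bits[6:16] width=10 -> value=174 (bin 0010101110); offset now 16 = byte 2 bit 0; 32 bits remain
Read 4: bits[16:26] width=10 -> value=42 (bin 0000101010); offset now 26 = byte 3 bit 2; 22 bits remain

Answer: 2 6 174 42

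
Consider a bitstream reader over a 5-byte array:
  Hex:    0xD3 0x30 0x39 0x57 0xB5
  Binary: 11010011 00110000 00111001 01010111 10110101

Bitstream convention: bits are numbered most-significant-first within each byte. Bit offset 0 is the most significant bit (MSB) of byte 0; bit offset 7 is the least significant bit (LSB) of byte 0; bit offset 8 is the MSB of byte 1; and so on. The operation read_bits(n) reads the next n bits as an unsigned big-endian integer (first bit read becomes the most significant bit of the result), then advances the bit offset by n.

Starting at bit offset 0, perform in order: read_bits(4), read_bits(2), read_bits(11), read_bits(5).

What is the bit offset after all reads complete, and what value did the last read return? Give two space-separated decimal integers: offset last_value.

Answer: 22 14

Derivation:
Read 1: bits[0:4] width=4 -> value=13 (bin 1101); offset now 4 = byte 0 bit 4; 36 bits remain
Read 2: bits[4:6] width=2 -> value=0 (bin 00); offset now 6 = byte 0 bit 6; 34 bits remain
Read 3: bits[6:17] width=11 -> value=1632 (bin 11001100000); offset now 17 = byte 2 bit 1; 23 bits remain
Read 4: bits[17:22] width=5 -> value=14 (bin 01110); offset now 22 = byte 2 bit 6; 18 bits remain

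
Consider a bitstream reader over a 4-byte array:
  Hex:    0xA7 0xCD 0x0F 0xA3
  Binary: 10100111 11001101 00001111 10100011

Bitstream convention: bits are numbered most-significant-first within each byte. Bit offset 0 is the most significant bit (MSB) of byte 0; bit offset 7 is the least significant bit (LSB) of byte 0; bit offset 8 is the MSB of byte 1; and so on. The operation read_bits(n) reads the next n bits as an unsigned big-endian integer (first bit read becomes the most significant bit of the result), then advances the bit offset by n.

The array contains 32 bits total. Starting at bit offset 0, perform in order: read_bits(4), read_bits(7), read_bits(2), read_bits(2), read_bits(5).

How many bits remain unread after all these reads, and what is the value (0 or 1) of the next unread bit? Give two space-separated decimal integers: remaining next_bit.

Answer: 12 1

Derivation:
Read 1: bits[0:4] width=4 -> value=10 (bin 1010); offset now 4 = byte 0 bit 4; 28 bits remain
Read 2: bits[4:11] width=7 -> value=62 (bin 0111110); offset now 11 = byte 1 bit 3; 21 bits remain
Read 3: bits[11:13] width=2 -> value=1 (bin 01); offset now 13 = byte 1 bit 5; 19 bits remain
Read 4: bits[13:15] width=2 -> value=2 (bin 10); offset now 15 = byte 1 bit 7; 17 bits remain
Read 5: bits[15:20] width=5 -> value=16 (bin 10000); offset now 20 = byte 2 bit 4; 12 bits remain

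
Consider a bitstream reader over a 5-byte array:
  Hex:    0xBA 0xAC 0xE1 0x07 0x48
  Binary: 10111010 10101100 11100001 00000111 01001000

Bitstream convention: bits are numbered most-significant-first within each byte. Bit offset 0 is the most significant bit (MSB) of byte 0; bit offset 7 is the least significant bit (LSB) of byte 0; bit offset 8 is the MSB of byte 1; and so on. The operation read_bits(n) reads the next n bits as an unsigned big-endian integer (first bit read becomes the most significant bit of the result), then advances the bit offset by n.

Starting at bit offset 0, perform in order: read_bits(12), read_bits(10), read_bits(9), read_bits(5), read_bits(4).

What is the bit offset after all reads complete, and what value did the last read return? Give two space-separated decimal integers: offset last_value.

Read 1: bits[0:12] width=12 -> value=2986 (bin 101110101010); offset now 12 = byte 1 bit 4; 28 bits remain
Read 2: bits[12:22] width=10 -> value=824 (bin 1100111000); offset now 22 = byte 2 bit 6; 18 bits remain
Read 3: bits[22:31] width=9 -> value=131 (bin 010000011); offset now 31 = byte 3 bit 7; 9 bits remain
Read 4: bits[31:36] width=5 -> value=20 (bin 10100); offset now 36 = byte 4 bit 4; 4 bits remain
Read 5: bits[36:40] width=4 -> value=8 (bin 1000); offset now 40 = byte 5 bit 0; 0 bits remain

Answer: 40 8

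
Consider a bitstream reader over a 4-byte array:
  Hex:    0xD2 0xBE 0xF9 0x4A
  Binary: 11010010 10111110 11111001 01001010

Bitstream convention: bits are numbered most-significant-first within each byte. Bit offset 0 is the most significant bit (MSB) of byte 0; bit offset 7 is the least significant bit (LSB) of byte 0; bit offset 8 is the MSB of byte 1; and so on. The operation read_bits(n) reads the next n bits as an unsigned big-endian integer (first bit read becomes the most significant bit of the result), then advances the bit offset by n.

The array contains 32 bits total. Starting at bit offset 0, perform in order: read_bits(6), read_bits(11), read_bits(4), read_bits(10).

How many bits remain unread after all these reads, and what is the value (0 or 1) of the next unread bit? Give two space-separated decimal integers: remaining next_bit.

Read 1: bits[0:6] width=6 -> value=52 (bin 110100); offset now 6 = byte 0 bit 6; 26 bits remain
Read 2: bits[6:17] width=11 -> value=1405 (bin 10101111101); offset now 17 = byte 2 bit 1; 15 bits remain
Read 3: bits[17:21] width=4 -> value=15 (bin 1111); offset now 21 = byte 2 bit 5; 11 bits remain
Read 4: bits[21:31] width=10 -> value=165 (bin 0010100101); offset now 31 = byte 3 bit 7; 1 bits remain

Answer: 1 0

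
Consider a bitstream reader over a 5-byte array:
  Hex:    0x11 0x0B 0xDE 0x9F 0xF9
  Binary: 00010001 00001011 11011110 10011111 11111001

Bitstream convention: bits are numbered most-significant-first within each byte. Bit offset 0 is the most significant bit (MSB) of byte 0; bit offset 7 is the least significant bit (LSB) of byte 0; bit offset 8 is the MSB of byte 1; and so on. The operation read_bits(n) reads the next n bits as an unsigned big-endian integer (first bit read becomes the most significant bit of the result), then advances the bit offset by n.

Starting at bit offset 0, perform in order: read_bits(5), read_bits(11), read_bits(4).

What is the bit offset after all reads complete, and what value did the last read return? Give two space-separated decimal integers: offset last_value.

Answer: 20 13

Derivation:
Read 1: bits[0:5] width=5 -> value=2 (bin 00010); offset now 5 = byte 0 bit 5; 35 bits remain
Read 2: bits[5:16] width=11 -> value=267 (bin 00100001011); offset now 16 = byte 2 bit 0; 24 bits remain
Read 3: bits[16:20] width=4 -> value=13 (bin 1101); offset now 20 = byte 2 bit 4; 20 bits remain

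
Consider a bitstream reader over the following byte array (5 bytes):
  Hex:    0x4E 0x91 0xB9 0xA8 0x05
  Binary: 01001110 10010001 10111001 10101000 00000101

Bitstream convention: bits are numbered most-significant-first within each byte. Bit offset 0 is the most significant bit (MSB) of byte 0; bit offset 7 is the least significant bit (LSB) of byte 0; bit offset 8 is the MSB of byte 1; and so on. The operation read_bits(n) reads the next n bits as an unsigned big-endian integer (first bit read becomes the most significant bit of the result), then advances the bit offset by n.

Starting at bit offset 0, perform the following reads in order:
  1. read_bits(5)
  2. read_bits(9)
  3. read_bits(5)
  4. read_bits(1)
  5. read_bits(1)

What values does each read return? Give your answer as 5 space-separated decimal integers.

Answer: 9 420 13 1 1

Derivation:
Read 1: bits[0:5] width=5 -> value=9 (bin 01001); offset now 5 = byte 0 bit 5; 35 bits remain
Read 2: bits[5:14] width=9 -> value=420 (bin 110100100); offset now 14 = byte 1 bit 6; 26 bits remain
Read 3: bits[14:19] width=5 -> value=13 (bin 01101); offset now 19 = byte 2 bit 3; 21 bits remain
Read 4: bits[19:20] width=1 -> value=1 (bin 1); offset now 20 = byte 2 bit 4; 20 bits remain
Read 5: bits[20:21] width=1 -> value=1 (bin 1); offset now 21 = byte 2 bit 5; 19 bits remain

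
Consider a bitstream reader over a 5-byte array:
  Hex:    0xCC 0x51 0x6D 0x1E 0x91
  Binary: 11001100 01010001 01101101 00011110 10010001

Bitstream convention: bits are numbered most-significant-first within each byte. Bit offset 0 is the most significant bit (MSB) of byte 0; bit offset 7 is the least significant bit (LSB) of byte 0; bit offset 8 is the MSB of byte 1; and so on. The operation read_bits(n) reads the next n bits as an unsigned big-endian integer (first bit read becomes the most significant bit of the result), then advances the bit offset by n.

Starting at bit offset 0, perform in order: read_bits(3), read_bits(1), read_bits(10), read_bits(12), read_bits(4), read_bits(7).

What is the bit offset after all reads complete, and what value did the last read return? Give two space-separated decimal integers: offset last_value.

Answer: 37 82

Derivation:
Read 1: bits[0:3] width=3 -> value=6 (bin 110); offset now 3 = byte 0 bit 3; 37 bits remain
Read 2: bits[3:4] width=1 -> value=0 (bin 0); offset now 4 = byte 0 bit 4; 36 bits remain
Read 3: bits[4:14] width=10 -> value=788 (bin 1100010100); offset now 14 = byte 1 bit 6; 26 bits remain
Read 4: bits[14:26] width=12 -> value=1460 (bin 010110110100); offset now 26 = byte 3 bit 2; 14 bits remain
Read 5: bits[26:30] width=4 -> value=7 (bin 0111); offset now 30 = byte 3 bit 6; 10 bits remain
Read 6: bits[30:37] width=7 -> value=82 (bin 1010010); offset now 37 = byte 4 bit 5; 3 bits remain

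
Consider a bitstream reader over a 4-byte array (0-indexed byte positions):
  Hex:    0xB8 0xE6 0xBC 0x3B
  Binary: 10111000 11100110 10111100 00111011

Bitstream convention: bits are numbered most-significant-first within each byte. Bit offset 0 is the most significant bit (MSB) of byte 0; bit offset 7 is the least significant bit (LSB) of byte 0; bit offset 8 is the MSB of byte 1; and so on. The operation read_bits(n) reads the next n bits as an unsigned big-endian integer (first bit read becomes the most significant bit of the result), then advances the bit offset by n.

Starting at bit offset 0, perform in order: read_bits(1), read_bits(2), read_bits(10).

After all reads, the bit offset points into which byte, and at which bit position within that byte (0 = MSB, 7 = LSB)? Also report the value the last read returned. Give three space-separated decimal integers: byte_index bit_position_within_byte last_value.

Answer: 1 5 796

Derivation:
Read 1: bits[0:1] width=1 -> value=1 (bin 1); offset now 1 = byte 0 bit 1; 31 bits remain
Read 2: bits[1:3] width=2 -> value=1 (bin 01); offset now 3 = byte 0 bit 3; 29 bits remain
Read 3: bits[3:13] width=10 -> value=796 (bin 1100011100); offset now 13 = byte 1 bit 5; 19 bits remain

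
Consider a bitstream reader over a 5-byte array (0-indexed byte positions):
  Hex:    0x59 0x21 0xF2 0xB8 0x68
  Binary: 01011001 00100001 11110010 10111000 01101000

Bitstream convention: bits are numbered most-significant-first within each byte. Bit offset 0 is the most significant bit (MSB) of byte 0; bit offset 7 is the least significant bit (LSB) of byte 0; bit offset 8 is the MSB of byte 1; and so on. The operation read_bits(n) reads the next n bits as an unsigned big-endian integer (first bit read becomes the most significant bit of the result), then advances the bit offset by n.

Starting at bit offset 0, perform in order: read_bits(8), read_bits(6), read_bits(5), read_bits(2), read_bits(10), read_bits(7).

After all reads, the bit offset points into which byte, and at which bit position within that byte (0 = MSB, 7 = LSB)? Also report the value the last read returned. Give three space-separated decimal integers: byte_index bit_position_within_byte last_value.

Read 1: bits[0:8] width=8 -> value=89 (bin 01011001); offset now 8 = byte 1 bit 0; 32 bits remain
Read 2: bits[8:14] width=6 -> value=8 (bin 001000); offset now 14 = byte 1 bit 6; 26 bits remain
Read 3: bits[14:19] width=5 -> value=15 (bin 01111); offset now 19 = byte 2 bit 3; 21 bits remain
Read 4: bits[19:21] width=2 -> value=2 (bin 10); offset now 21 = byte 2 bit 5; 19 bits remain
Read 5: bits[21:31] width=10 -> value=348 (bin 0101011100); offset now 31 = byte 3 bit 7; 9 bits remain
Read 6: bits[31:38] width=7 -> value=26 (bin 0011010); offset now 38 = byte 4 bit 6; 2 bits remain

Answer: 4 6 26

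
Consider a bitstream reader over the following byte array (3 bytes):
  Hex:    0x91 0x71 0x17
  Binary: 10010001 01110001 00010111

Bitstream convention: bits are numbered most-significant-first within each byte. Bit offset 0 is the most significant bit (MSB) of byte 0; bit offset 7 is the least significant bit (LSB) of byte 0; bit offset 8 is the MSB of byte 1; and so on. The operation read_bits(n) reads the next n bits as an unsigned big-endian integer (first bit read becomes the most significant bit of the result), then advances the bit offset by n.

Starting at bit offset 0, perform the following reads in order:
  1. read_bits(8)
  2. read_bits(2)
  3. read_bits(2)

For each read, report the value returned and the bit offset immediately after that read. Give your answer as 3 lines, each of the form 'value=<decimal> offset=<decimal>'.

Answer: value=145 offset=8
value=1 offset=10
value=3 offset=12

Derivation:
Read 1: bits[0:8] width=8 -> value=145 (bin 10010001); offset now 8 = byte 1 bit 0; 16 bits remain
Read 2: bits[8:10] width=2 -> value=1 (bin 01); offset now 10 = byte 1 bit 2; 14 bits remain
Read 3: bits[10:12] width=2 -> value=3 (bin 11); offset now 12 = byte 1 bit 4; 12 bits remain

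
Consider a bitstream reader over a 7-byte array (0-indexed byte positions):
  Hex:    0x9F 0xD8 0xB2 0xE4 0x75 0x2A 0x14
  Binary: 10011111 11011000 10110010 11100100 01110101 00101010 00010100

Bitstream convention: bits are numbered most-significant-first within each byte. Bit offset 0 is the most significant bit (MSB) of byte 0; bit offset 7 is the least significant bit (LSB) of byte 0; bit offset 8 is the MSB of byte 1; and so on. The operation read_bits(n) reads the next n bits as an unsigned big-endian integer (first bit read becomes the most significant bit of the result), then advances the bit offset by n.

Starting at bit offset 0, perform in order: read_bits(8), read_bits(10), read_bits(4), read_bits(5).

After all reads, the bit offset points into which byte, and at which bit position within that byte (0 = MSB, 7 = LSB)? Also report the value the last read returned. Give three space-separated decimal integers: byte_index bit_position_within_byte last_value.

Answer: 3 3 23

Derivation:
Read 1: bits[0:8] width=8 -> value=159 (bin 10011111); offset now 8 = byte 1 bit 0; 48 bits remain
Read 2: bits[8:18] width=10 -> value=866 (bin 1101100010); offset now 18 = byte 2 bit 2; 38 bits remain
Read 3: bits[18:22] width=4 -> value=12 (bin 1100); offset now 22 = byte 2 bit 6; 34 bits remain
Read 4: bits[22:27] width=5 -> value=23 (bin 10111); offset now 27 = byte 3 bit 3; 29 bits remain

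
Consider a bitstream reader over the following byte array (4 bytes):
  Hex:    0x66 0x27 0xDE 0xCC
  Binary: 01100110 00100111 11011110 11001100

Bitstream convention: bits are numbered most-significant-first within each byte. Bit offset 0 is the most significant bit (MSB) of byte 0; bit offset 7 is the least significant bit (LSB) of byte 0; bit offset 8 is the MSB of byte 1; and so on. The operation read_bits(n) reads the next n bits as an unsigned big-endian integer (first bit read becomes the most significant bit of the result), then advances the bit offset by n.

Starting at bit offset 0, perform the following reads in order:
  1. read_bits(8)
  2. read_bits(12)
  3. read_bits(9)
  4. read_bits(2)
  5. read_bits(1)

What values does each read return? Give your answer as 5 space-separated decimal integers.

Read 1: bits[0:8] width=8 -> value=102 (bin 01100110); offset now 8 = byte 1 bit 0; 24 bits remain
Read 2: bits[8:20] width=12 -> value=637 (bin 001001111101); offset now 20 = byte 2 bit 4; 12 bits remain
Read 3: bits[20:29] width=9 -> value=473 (bin 111011001); offset now 29 = byte 3 bit 5; 3 bits remain
Read 4: bits[29:31] width=2 -> value=2 (bin 10); offset now 31 = byte 3 bit 7; 1 bits remain
Read 5: bits[31:32] width=1 -> value=0 (bin 0); offset now 32 = byte 4 bit 0; 0 bits remain

Answer: 102 637 473 2 0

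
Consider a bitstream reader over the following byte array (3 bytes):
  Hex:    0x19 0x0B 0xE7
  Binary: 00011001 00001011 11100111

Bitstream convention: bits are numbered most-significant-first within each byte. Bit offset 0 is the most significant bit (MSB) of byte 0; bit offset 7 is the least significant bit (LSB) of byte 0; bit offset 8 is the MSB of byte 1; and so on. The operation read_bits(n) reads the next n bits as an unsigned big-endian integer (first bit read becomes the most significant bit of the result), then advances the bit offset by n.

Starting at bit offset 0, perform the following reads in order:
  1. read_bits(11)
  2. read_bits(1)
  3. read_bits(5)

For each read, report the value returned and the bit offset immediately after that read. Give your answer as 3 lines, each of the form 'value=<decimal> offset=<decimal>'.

Read 1: bits[0:11] width=11 -> value=200 (bin 00011001000); offset now 11 = byte 1 bit 3; 13 bits remain
Read 2: bits[11:12] width=1 -> value=0 (bin 0); offset now 12 = byte 1 bit 4; 12 bits remain
Read 3: bits[12:17] width=5 -> value=23 (bin 10111); offset now 17 = byte 2 bit 1; 7 bits remain

Answer: value=200 offset=11
value=0 offset=12
value=23 offset=17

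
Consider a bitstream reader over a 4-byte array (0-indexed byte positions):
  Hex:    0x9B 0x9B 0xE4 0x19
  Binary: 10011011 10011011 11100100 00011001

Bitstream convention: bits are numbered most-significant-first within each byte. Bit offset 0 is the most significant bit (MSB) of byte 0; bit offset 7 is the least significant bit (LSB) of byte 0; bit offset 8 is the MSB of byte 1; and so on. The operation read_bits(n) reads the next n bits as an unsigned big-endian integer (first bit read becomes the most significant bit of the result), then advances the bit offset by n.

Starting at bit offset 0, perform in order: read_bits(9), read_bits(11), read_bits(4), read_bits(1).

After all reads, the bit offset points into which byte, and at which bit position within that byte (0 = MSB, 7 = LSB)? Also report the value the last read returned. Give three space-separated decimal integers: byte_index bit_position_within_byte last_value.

Answer: 3 1 0

Derivation:
Read 1: bits[0:9] width=9 -> value=311 (bin 100110111); offset now 9 = byte 1 bit 1; 23 bits remain
Read 2: bits[9:20] width=11 -> value=446 (bin 00110111110); offset now 20 = byte 2 bit 4; 12 bits remain
Read 3: bits[20:24] width=4 -> value=4 (bin 0100); offset now 24 = byte 3 bit 0; 8 bits remain
Read 4: bits[24:25] width=1 -> value=0 (bin 0); offset now 25 = byte 3 bit 1; 7 bits remain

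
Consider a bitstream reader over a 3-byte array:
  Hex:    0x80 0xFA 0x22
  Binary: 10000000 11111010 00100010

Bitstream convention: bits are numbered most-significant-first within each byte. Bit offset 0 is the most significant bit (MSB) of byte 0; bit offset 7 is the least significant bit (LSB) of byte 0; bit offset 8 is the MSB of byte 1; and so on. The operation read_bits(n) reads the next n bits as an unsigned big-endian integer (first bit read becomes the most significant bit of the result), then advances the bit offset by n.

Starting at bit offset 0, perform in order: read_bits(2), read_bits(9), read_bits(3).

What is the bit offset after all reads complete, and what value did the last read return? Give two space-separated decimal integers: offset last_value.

Answer: 14 6

Derivation:
Read 1: bits[0:2] width=2 -> value=2 (bin 10); offset now 2 = byte 0 bit 2; 22 bits remain
Read 2: bits[2:11] width=9 -> value=7 (bin 000000111); offset now 11 = byte 1 bit 3; 13 bits remain
Read 3: bits[11:14] width=3 -> value=6 (bin 110); offset now 14 = byte 1 bit 6; 10 bits remain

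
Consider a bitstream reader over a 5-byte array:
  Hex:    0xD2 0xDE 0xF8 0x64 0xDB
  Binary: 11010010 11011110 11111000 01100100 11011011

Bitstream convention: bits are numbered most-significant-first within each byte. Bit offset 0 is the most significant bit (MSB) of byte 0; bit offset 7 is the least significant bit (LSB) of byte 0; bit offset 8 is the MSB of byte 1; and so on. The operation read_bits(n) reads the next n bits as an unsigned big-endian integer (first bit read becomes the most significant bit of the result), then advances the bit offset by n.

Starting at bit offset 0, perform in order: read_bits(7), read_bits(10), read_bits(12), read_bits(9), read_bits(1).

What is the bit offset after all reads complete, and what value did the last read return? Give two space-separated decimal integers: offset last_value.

Read 1: bits[0:7] width=7 -> value=105 (bin 1101001); offset now 7 = byte 0 bit 7; 33 bits remain
Read 2: bits[7:17] width=10 -> value=445 (bin 0110111101); offset now 17 = byte 2 bit 1; 23 bits remain
Read 3: bits[17:29] width=12 -> value=3852 (bin 111100001100); offset now 29 = byte 3 bit 5; 11 bits remain
Read 4: bits[29:38] width=9 -> value=310 (bin 100110110); offset now 38 = byte 4 bit 6; 2 bits remain
Read 5: bits[38:39] width=1 -> value=1 (bin 1); offset now 39 = byte 4 bit 7; 1 bits remain

Answer: 39 1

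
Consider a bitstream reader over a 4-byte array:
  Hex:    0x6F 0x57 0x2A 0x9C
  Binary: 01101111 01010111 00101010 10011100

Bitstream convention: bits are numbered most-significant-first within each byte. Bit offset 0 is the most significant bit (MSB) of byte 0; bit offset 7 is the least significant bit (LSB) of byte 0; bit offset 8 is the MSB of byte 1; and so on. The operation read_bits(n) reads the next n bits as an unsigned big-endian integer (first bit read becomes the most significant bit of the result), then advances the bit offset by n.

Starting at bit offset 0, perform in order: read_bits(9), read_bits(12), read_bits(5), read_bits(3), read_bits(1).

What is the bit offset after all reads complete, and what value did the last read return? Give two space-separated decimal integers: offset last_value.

Read 1: bits[0:9] width=9 -> value=222 (bin 011011110); offset now 9 = byte 1 bit 1; 23 bits remain
Read 2: bits[9:21] width=12 -> value=2789 (bin 101011100101); offset now 21 = byte 2 bit 5; 11 bits remain
Read 3: bits[21:26] width=5 -> value=10 (bin 01010); offset now 26 = byte 3 bit 2; 6 bits remain
Read 4: bits[26:29] width=3 -> value=3 (bin 011); offset now 29 = byte 3 bit 5; 3 bits remain
Read 5: bits[29:30] width=1 -> value=1 (bin 1); offset now 30 = byte 3 bit 6; 2 bits remain

Answer: 30 1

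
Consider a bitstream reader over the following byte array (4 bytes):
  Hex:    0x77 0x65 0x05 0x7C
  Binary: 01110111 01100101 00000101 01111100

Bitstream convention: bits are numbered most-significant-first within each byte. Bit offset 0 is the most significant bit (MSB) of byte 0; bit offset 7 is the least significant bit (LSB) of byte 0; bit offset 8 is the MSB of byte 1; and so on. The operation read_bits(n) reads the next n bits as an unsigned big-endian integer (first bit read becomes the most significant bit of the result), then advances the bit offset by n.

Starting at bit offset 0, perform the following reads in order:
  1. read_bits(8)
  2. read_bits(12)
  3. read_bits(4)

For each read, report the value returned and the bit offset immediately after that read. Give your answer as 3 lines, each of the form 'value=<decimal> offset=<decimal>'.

Answer: value=119 offset=8
value=1616 offset=20
value=5 offset=24

Derivation:
Read 1: bits[0:8] width=8 -> value=119 (bin 01110111); offset now 8 = byte 1 bit 0; 24 bits remain
Read 2: bits[8:20] width=12 -> value=1616 (bin 011001010000); offset now 20 = byte 2 bit 4; 12 bits remain
Read 3: bits[20:24] width=4 -> value=5 (bin 0101); offset now 24 = byte 3 bit 0; 8 bits remain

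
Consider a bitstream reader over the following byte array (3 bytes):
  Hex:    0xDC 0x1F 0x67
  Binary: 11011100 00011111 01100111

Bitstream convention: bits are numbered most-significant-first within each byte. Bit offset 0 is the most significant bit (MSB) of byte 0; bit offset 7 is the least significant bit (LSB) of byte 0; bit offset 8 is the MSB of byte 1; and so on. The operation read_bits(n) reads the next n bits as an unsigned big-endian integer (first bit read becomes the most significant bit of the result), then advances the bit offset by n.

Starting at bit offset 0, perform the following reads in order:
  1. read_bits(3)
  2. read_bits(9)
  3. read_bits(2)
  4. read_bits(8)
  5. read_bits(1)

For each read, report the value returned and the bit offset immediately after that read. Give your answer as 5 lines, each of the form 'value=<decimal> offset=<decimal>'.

Answer: value=6 offset=3
value=449 offset=12
value=3 offset=14
value=217 offset=22
value=1 offset=23

Derivation:
Read 1: bits[0:3] width=3 -> value=6 (bin 110); offset now 3 = byte 0 bit 3; 21 bits remain
Read 2: bits[3:12] width=9 -> value=449 (bin 111000001); offset now 12 = byte 1 bit 4; 12 bits remain
Read 3: bits[12:14] width=2 -> value=3 (bin 11); offset now 14 = byte 1 bit 6; 10 bits remain
Read 4: bits[14:22] width=8 -> value=217 (bin 11011001); offset now 22 = byte 2 bit 6; 2 bits remain
Read 5: bits[22:23] width=1 -> value=1 (bin 1); offset now 23 = byte 2 bit 7; 1 bits remain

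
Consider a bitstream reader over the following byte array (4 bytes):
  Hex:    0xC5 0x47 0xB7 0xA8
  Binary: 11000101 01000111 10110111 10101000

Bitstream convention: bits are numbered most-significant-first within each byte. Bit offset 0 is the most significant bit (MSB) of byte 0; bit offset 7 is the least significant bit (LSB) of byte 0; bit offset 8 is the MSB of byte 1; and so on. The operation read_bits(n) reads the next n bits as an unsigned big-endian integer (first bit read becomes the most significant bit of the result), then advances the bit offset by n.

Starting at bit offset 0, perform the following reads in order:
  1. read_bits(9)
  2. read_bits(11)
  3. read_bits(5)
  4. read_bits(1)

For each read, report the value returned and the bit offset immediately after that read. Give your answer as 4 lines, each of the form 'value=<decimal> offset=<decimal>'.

Answer: value=394 offset=9
value=1147 offset=20
value=15 offset=25
value=0 offset=26

Derivation:
Read 1: bits[0:9] width=9 -> value=394 (bin 110001010); offset now 9 = byte 1 bit 1; 23 bits remain
Read 2: bits[9:20] width=11 -> value=1147 (bin 10001111011); offset now 20 = byte 2 bit 4; 12 bits remain
Read 3: bits[20:25] width=5 -> value=15 (bin 01111); offset now 25 = byte 3 bit 1; 7 bits remain
Read 4: bits[25:26] width=1 -> value=0 (bin 0); offset now 26 = byte 3 bit 2; 6 bits remain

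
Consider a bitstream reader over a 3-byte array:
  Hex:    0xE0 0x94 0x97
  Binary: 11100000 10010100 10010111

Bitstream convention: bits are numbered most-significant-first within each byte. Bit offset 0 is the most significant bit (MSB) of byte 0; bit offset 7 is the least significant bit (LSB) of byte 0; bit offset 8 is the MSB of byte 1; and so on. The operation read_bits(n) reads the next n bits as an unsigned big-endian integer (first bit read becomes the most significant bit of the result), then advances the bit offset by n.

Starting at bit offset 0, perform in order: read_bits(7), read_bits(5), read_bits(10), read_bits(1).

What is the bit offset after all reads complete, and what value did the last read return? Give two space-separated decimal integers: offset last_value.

Answer: 23 1

Derivation:
Read 1: bits[0:7] width=7 -> value=112 (bin 1110000); offset now 7 = byte 0 bit 7; 17 bits remain
Read 2: bits[7:12] width=5 -> value=9 (bin 01001); offset now 12 = byte 1 bit 4; 12 bits remain
Read 3: bits[12:22] width=10 -> value=293 (bin 0100100101); offset now 22 = byte 2 bit 6; 2 bits remain
Read 4: bits[22:23] width=1 -> value=1 (bin 1); offset now 23 = byte 2 bit 7; 1 bits remain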